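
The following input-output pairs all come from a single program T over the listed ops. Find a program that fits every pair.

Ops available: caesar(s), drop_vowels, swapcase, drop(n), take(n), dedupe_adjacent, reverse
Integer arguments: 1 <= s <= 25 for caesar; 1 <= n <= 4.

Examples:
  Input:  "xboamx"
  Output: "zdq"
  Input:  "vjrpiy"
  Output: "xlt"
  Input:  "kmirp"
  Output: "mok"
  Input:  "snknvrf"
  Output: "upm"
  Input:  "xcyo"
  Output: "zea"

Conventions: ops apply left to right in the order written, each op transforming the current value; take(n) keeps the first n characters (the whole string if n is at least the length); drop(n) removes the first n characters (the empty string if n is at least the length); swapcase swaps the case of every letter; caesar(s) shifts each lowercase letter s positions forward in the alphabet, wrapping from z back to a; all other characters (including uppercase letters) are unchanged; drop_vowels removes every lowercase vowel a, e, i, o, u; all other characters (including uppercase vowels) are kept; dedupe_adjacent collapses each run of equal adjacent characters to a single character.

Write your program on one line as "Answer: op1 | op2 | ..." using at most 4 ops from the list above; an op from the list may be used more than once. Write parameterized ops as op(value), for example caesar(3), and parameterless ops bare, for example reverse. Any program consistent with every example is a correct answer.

take(4) | caesar(11) | take(3) | caesar(17)

Check, running the answer program on each example:
  "xboamx" -> "xboa" -> "imzl" -> "imz" -> "zdq"
  "vjrpiy" -> "vjrp" -> "guca" -> "guc" -> "xlt"
  "kmirp" -> "kmir" -> "vxtc" -> "vxt" -> "mok"
  "snknvrf" -> "snkn" -> "dyvy" -> "dyv" -> "upm"
  "xcyo" -> "xcyo" -> "injz" -> "inj" -> "zea"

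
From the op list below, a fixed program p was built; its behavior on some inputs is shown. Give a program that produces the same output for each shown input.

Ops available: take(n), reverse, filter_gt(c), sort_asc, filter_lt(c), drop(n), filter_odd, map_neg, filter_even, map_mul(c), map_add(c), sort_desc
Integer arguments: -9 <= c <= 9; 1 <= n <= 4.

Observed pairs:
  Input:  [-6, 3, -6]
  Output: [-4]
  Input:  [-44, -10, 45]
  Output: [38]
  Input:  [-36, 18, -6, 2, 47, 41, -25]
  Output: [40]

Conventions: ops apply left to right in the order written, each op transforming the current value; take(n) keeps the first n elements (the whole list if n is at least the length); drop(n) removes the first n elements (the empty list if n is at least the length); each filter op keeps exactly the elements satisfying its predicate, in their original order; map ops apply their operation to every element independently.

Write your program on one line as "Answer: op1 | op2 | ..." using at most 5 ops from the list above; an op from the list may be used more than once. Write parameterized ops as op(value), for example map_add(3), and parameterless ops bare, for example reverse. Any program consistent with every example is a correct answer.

drop(1) | map_add(-7) | filter_even | take(1)

Check, running the answer program on each example:
  [-6, 3, -6] -> [3, -6] -> [-4, -13] -> [-4] -> [-4]
  [-44, -10, 45] -> [-10, 45] -> [-17, 38] -> [38] -> [38]
  [-36, 18, -6, 2, 47, 41, -25] -> [18, -6, 2, 47, 41, -25] -> [11, -13, -5, 40, 34, -32] -> [40, 34, -32] -> [40]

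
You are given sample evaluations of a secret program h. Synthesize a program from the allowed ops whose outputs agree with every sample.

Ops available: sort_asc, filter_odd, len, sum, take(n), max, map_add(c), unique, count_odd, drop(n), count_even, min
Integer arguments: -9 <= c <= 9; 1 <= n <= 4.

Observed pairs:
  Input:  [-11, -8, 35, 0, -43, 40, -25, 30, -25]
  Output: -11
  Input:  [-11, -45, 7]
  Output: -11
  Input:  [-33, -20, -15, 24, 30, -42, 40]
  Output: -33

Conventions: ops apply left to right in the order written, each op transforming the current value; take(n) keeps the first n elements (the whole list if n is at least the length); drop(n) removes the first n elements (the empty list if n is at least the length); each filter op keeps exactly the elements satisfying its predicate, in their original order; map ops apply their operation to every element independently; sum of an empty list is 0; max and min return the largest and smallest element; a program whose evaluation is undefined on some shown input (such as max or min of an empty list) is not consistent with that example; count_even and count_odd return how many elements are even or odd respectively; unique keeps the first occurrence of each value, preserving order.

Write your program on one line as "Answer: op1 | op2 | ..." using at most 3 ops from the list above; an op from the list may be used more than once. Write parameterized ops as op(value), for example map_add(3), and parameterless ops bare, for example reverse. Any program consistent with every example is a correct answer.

take(1) | max

Check, running the answer program on each example:
  [-11, -8, 35, 0, -43, 40, -25, 30, -25] -> [-11] -> -11
  [-11, -45, 7] -> [-11] -> -11
  [-33, -20, -15, 24, 30, -42, 40] -> [-33] -> -33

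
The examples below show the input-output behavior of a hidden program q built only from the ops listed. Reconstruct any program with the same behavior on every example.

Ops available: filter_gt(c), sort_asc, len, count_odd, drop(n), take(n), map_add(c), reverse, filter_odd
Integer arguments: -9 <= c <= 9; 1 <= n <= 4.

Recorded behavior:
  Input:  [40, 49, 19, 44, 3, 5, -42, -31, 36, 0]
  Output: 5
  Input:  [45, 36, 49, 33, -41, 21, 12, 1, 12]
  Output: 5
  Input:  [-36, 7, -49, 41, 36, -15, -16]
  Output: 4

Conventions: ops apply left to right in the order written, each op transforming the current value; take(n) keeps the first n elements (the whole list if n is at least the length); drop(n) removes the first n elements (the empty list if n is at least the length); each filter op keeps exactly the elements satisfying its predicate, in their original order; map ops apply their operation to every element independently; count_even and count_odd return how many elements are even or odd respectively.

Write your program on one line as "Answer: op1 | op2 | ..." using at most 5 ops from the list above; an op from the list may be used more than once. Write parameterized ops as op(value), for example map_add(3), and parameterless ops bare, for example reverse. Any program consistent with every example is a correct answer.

drop(1) | reverse | filter_odd | sort_asc | len

Check, running the answer program on each example:
  [40, 49, 19, 44, 3, 5, -42, -31, 36, 0] -> [49, 19, 44, 3, 5, -42, -31, 36, 0] -> [0, 36, -31, -42, 5, 3, 44, 19, 49] -> [-31, 5, 3, 19, 49] -> [-31, 3, 5, 19, 49] -> 5
  [45, 36, 49, 33, -41, 21, 12, 1, 12] -> [36, 49, 33, -41, 21, 12, 1, 12] -> [12, 1, 12, 21, -41, 33, 49, 36] -> [1, 21, -41, 33, 49] -> [-41, 1, 21, 33, 49] -> 5
  [-36, 7, -49, 41, 36, -15, -16] -> [7, -49, 41, 36, -15, -16] -> [-16, -15, 36, 41, -49, 7] -> [-15, 41, -49, 7] -> [-49, -15, 7, 41] -> 4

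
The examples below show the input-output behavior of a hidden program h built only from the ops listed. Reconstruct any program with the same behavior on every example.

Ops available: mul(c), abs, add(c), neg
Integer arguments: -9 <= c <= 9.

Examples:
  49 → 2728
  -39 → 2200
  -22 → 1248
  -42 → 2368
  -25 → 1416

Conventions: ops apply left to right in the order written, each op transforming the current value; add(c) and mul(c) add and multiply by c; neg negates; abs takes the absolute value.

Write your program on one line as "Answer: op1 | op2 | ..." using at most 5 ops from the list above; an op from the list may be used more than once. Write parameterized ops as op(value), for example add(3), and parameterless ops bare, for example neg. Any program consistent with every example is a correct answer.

mul(7) | add(-2) | mul(-8) | abs

Check, running the answer program on each example:
  49 -> 343 -> 341 -> -2728 -> 2728
  -39 -> -273 -> -275 -> 2200 -> 2200
  -22 -> -154 -> -156 -> 1248 -> 1248
  -42 -> -294 -> -296 -> 2368 -> 2368
  -25 -> -175 -> -177 -> 1416 -> 1416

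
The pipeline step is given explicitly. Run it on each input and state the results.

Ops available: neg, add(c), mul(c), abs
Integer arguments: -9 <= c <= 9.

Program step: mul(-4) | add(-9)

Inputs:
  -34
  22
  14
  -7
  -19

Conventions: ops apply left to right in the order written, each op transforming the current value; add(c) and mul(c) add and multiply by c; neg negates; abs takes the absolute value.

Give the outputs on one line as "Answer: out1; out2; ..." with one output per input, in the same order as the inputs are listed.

127; -97; -65; 19; 67

Execution, op by op:
  -34 -> 136 -> 127
  22 -> -88 -> -97
  14 -> -56 -> -65
  -7 -> 28 -> 19
  -19 -> 76 -> 67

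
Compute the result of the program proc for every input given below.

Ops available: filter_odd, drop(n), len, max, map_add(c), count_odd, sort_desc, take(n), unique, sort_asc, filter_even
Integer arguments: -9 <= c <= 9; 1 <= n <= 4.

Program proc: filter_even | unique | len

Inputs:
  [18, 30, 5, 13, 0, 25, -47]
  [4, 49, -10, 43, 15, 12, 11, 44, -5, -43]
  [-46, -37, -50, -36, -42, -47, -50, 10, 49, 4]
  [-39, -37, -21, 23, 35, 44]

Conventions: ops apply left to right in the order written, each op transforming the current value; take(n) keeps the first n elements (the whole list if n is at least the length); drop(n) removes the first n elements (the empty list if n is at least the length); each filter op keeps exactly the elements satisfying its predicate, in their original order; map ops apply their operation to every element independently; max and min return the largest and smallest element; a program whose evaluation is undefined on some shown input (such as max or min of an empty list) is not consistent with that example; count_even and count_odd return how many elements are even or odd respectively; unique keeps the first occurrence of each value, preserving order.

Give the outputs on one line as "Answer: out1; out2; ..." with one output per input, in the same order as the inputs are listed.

Execution, op by op:
  [18, 30, 5, 13, 0, 25, -47] -> [18, 30, 0] -> [18, 30, 0] -> 3
  [4, 49, -10, 43, 15, 12, 11, 44, -5, -43] -> [4, -10, 12, 44] -> [4, -10, 12, 44] -> 4
  [-46, -37, -50, -36, -42, -47, -50, 10, 49, 4] -> [-46, -50, -36, -42, -50, 10, 4] -> [-46, -50, -36, -42, 10, 4] -> 6
  [-39, -37, -21, 23, 35, 44] -> [44] -> [44] -> 1

3; 4; 6; 1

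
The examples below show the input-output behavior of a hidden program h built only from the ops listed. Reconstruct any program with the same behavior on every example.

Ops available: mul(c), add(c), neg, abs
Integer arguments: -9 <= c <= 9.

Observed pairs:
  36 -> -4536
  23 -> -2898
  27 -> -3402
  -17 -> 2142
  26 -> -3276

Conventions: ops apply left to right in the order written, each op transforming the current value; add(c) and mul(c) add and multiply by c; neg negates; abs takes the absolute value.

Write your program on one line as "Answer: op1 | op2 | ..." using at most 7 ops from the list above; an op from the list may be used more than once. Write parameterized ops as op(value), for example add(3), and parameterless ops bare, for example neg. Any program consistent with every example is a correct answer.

mul(3) | mul(7) | neg | mul(2) | neg | mul(-3)

Check, running the answer program on each example:
  36 -> 108 -> 756 -> -756 -> -1512 -> 1512 -> -4536
  23 -> 69 -> 483 -> -483 -> -966 -> 966 -> -2898
  27 -> 81 -> 567 -> -567 -> -1134 -> 1134 -> -3402
  -17 -> -51 -> -357 -> 357 -> 714 -> -714 -> 2142
  26 -> 78 -> 546 -> -546 -> -1092 -> 1092 -> -3276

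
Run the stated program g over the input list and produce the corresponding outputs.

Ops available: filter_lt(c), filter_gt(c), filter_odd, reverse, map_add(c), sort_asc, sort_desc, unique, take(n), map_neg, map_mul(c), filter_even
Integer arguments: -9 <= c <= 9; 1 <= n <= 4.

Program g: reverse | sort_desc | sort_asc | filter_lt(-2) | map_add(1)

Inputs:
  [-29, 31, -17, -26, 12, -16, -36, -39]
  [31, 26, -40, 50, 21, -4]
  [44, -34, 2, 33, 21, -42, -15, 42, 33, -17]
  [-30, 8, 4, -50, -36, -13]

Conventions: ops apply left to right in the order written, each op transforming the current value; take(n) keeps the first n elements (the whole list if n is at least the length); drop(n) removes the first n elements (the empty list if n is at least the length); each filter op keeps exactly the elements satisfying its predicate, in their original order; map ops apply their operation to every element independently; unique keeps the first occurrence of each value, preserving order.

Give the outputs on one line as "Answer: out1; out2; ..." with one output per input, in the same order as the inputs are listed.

Execution, op by op:
  [-29, 31, -17, -26, 12, -16, -36, -39] -> [-39, -36, -16, 12, -26, -17, 31, -29] -> [31, 12, -16, -17, -26, -29, -36, -39] -> [-39, -36, -29, -26, -17, -16, 12, 31] -> [-39, -36, -29, -26, -17, -16] -> [-38, -35, -28, -25, -16, -15]
  [31, 26, -40, 50, 21, -4] -> [-4, 21, 50, -40, 26, 31] -> [50, 31, 26, 21, -4, -40] -> [-40, -4, 21, 26, 31, 50] -> [-40, -4] -> [-39, -3]
  [44, -34, 2, 33, 21, -42, -15, 42, 33, -17] -> [-17, 33, 42, -15, -42, 21, 33, 2, -34, 44] -> [44, 42, 33, 33, 21, 2, -15, -17, -34, -42] -> [-42, -34, -17, -15, 2, 21, 33, 33, 42, 44] -> [-42, -34, -17, -15] -> [-41, -33, -16, -14]
  [-30, 8, 4, -50, -36, -13] -> [-13, -36, -50, 4, 8, -30] -> [8, 4, -13, -30, -36, -50] -> [-50, -36, -30, -13, 4, 8] -> [-50, -36, -30, -13] -> [-49, -35, -29, -12]

[-38, -35, -28, -25, -16, -15]; [-39, -3]; [-41, -33, -16, -14]; [-49, -35, -29, -12]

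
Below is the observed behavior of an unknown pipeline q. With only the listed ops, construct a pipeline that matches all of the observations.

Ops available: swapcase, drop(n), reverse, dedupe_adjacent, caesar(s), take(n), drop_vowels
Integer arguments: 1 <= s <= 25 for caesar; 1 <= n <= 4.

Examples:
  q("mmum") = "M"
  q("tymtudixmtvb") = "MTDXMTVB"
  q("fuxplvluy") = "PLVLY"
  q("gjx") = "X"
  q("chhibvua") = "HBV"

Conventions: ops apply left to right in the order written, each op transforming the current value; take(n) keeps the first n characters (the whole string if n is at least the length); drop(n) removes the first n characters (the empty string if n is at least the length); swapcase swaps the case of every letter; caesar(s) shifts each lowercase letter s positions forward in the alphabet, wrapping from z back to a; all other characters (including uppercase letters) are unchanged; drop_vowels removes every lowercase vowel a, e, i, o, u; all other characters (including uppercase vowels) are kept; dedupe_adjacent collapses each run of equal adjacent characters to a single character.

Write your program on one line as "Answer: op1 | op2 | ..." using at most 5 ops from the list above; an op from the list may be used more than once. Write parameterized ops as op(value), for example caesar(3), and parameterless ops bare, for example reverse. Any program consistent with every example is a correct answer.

drop(1) | drop_vowels | drop(1) | swapcase

Check, running the answer program on each example:
  "mmum" -> "mum" -> "mm" -> "m" -> "M"
  "tymtudixmtvb" -> "ymtudixmtvb" -> "ymtdxmtvb" -> "mtdxmtvb" -> "MTDXMTVB"
  "fuxplvluy" -> "uxplvluy" -> "xplvly" -> "plvly" -> "PLVLY"
  "gjx" -> "jx" -> "jx" -> "x" -> "X"
  "chhibvua" -> "hhibvua" -> "hhbv" -> "hbv" -> "HBV"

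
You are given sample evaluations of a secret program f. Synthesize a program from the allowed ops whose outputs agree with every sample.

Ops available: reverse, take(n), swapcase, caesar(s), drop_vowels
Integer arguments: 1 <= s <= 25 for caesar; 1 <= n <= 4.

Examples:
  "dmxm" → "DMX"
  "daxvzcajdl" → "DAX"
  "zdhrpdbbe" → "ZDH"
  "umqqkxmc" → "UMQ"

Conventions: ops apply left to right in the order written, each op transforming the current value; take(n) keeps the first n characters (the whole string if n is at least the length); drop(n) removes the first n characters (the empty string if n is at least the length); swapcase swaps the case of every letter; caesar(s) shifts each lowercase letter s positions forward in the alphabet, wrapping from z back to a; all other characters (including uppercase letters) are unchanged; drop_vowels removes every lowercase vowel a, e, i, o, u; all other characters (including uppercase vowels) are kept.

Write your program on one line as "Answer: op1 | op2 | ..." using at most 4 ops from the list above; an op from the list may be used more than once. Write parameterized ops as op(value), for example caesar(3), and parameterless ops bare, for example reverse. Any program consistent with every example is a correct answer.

reverse | swapcase | reverse | take(3)

Check, running the answer program on each example:
  "dmxm" -> "mxmd" -> "MXMD" -> "DMXM" -> "DMX"
  "daxvzcajdl" -> "ldjaczvxad" -> "LDJACZVXAD" -> "DAXVZCAJDL" -> "DAX"
  "zdhrpdbbe" -> "ebbdprhdz" -> "EBBDPRHDZ" -> "ZDHRPDBBE" -> "ZDH"
  "umqqkxmc" -> "cmxkqqmu" -> "CMXKQQMU" -> "UMQQKXMC" -> "UMQ"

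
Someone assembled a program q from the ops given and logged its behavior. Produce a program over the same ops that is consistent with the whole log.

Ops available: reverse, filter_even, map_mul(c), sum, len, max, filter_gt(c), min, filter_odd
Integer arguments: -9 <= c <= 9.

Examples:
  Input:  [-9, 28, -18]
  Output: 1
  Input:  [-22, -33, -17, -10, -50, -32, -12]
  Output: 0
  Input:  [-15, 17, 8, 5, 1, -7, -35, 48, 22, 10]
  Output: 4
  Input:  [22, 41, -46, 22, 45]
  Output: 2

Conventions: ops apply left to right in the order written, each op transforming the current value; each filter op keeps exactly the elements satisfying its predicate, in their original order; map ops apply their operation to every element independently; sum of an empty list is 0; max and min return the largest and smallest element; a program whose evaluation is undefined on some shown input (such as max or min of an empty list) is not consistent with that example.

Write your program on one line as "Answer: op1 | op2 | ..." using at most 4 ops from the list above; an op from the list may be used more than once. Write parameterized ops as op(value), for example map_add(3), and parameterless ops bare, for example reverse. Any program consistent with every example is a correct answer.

filter_gt(-1) | filter_even | reverse | len

Check, running the answer program on each example:
  [-9, 28, -18] -> [28] -> [28] -> [28] -> 1
  [-22, -33, -17, -10, -50, -32, -12] -> [] -> [] -> [] -> 0
  [-15, 17, 8, 5, 1, -7, -35, 48, 22, 10] -> [17, 8, 5, 1, 48, 22, 10] -> [8, 48, 22, 10] -> [10, 22, 48, 8] -> 4
  [22, 41, -46, 22, 45] -> [22, 41, 22, 45] -> [22, 22] -> [22, 22] -> 2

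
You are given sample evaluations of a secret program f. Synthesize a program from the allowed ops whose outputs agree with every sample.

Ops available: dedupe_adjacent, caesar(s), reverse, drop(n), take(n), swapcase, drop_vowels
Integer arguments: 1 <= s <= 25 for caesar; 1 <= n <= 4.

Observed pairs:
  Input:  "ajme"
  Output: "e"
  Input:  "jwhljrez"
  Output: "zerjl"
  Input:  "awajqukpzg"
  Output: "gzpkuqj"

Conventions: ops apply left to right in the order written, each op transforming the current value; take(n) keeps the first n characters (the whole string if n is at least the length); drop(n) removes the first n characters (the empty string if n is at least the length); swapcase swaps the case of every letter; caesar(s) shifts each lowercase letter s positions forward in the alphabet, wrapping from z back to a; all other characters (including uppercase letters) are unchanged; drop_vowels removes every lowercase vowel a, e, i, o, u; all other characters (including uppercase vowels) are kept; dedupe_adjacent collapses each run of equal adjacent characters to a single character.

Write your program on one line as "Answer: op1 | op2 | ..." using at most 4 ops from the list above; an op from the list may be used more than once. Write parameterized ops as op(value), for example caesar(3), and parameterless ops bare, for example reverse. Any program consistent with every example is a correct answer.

swapcase | drop(3) | reverse | swapcase

Check, running the answer program on each example:
  "ajme" -> "AJME" -> "E" -> "E" -> "e"
  "jwhljrez" -> "JWHLJREZ" -> "LJREZ" -> "ZERJL" -> "zerjl"
  "awajqukpzg" -> "AWAJQUKPZG" -> "JQUKPZG" -> "GZPKUQJ" -> "gzpkuqj"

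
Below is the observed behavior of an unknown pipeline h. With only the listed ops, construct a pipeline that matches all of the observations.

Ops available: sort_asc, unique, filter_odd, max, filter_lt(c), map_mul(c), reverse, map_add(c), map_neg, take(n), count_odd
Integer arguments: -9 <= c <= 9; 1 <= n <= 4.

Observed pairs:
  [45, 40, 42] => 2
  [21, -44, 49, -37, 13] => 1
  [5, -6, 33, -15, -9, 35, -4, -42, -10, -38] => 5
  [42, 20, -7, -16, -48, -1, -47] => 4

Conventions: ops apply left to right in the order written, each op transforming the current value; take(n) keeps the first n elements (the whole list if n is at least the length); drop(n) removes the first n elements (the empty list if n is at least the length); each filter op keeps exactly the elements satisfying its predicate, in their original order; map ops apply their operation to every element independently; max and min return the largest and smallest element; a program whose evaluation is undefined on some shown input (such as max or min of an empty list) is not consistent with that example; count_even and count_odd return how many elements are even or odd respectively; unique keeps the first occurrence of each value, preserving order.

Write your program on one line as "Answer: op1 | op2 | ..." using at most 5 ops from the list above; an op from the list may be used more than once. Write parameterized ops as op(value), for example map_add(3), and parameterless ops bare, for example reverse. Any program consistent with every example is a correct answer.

map_mul(9) | map_mul(-7) | map_add(7) | map_neg | count_odd

Check, running the answer program on each example:
  [45, 40, 42] -> [405, 360, 378] -> [-2835, -2520, -2646] -> [-2828, -2513, -2639] -> [2828, 2513, 2639] -> 2
  [21, -44, 49, -37, 13] -> [189, -396, 441, -333, 117] -> [-1323, 2772, -3087, 2331, -819] -> [-1316, 2779, -3080, 2338, -812] -> [1316, -2779, 3080, -2338, 812] -> 1
  [5, -6, 33, -15, -9, 35, -4, -42, -10, -38] -> [45, -54, 297, -135, -81, 315, -36, -378, -90, -342] -> [-315, 378, -2079, 945, 567, -2205, 252, 2646, 630, 2394] -> [-308, 385, -2072, 952, 574, -2198, 259, 2653, 637, 2401] -> [308, -385, 2072, -952, -574, 2198, -259, -2653, -637, -2401] -> 5
  [42, 20, -7, -16, -48, -1, -47] -> [378, 180, -63, -144, -432, -9, -423] -> [-2646, -1260, 441, 1008, 3024, 63, 2961] -> [-2639, -1253, 448, 1015, 3031, 70, 2968] -> [2639, 1253, -448, -1015, -3031, -70, -2968] -> 4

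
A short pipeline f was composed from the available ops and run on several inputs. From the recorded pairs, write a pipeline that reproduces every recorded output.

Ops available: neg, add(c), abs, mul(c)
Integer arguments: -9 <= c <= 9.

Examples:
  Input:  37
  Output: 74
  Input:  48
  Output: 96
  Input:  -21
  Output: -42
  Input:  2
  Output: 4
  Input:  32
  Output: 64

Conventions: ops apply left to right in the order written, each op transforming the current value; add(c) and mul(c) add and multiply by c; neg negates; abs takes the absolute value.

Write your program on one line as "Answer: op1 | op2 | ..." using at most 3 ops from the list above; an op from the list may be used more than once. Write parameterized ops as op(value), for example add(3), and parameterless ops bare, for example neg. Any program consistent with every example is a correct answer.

neg | mul(2) | neg

Check, running the answer program on each example:
  37 -> -37 -> -74 -> 74
  48 -> -48 -> -96 -> 96
  -21 -> 21 -> 42 -> -42
  2 -> -2 -> -4 -> 4
  32 -> -32 -> -64 -> 64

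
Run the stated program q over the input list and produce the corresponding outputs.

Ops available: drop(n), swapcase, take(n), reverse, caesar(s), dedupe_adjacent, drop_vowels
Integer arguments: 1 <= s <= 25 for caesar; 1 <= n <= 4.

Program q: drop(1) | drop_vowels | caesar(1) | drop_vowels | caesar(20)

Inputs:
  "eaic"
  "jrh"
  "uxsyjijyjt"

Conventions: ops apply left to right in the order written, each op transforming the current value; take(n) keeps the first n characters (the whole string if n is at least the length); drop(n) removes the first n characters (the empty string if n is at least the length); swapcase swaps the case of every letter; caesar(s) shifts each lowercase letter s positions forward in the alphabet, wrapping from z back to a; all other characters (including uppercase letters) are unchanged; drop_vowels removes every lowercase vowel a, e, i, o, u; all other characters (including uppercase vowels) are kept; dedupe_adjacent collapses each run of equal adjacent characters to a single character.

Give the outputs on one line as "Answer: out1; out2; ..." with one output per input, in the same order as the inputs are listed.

Execution, op by op:
  "eaic" -> "aic" -> "c" -> "d" -> "d" -> "x"
  "jrh" -> "rh" -> "rh" -> "si" -> "s" -> "m"
  "uxsyjijyjt" -> "xsyjijyjt" -> "xsyjjyjt" -> "ytzkkzku" -> "ytzkkzk" -> "snteete"

"x"; "m"; "snteete"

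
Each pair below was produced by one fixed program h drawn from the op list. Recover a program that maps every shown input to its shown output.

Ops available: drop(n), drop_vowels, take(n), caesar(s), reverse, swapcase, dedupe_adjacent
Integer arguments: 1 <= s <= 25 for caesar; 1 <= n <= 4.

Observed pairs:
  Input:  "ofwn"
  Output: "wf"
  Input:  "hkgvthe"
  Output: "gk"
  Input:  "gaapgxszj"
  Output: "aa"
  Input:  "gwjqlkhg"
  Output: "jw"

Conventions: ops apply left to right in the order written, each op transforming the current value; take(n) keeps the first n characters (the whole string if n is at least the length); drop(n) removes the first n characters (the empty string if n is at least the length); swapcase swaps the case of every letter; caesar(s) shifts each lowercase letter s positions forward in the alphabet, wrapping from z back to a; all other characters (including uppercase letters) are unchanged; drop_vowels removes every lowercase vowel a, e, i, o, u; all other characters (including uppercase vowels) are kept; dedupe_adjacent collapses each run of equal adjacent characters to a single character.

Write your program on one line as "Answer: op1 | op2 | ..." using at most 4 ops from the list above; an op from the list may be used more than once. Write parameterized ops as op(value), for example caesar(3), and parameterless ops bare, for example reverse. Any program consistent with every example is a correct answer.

take(3) | reverse | take(2)

Check, running the answer program on each example:
  "ofwn" -> "ofw" -> "wfo" -> "wf"
  "hkgvthe" -> "hkg" -> "gkh" -> "gk"
  "gaapgxszj" -> "gaa" -> "aag" -> "aa"
  "gwjqlkhg" -> "gwj" -> "jwg" -> "jw"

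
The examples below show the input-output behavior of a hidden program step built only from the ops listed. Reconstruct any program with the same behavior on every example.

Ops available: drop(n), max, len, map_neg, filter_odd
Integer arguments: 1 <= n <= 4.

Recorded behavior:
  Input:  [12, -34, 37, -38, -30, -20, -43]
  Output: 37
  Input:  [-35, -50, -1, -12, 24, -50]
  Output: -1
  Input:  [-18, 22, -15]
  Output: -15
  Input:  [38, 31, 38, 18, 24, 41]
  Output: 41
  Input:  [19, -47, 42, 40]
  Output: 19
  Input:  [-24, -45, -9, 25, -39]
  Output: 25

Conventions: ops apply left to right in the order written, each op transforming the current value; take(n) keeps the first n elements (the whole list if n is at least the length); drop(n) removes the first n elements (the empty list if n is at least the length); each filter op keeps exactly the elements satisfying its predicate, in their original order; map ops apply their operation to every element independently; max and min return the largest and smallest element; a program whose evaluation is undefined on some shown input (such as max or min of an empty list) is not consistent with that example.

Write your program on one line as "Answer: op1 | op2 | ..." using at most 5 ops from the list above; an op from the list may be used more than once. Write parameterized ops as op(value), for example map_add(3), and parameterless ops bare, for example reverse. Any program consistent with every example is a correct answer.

map_neg | filter_odd | map_neg | max

Check, running the answer program on each example:
  [12, -34, 37, -38, -30, -20, -43] -> [-12, 34, -37, 38, 30, 20, 43] -> [-37, 43] -> [37, -43] -> 37
  [-35, -50, -1, -12, 24, -50] -> [35, 50, 1, 12, -24, 50] -> [35, 1] -> [-35, -1] -> -1
  [-18, 22, -15] -> [18, -22, 15] -> [15] -> [-15] -> -15
  [38, 31, 38, 18, 24, 41] -> [-38, -31, -38, -18, -24, -41] -> [-31, -41] -> [31, 41] -> 41
  [19, -47, 42, 40] -> [-19, 47, -42, -40] -> [-19, 47] -> [19, -47] -> 19
  [-24, -45, -9, 25, -39] -> [24, 45, 9, -25, 39] -> [45, 9, -25, 39] -> [-45, -9, 25, -39] -> 25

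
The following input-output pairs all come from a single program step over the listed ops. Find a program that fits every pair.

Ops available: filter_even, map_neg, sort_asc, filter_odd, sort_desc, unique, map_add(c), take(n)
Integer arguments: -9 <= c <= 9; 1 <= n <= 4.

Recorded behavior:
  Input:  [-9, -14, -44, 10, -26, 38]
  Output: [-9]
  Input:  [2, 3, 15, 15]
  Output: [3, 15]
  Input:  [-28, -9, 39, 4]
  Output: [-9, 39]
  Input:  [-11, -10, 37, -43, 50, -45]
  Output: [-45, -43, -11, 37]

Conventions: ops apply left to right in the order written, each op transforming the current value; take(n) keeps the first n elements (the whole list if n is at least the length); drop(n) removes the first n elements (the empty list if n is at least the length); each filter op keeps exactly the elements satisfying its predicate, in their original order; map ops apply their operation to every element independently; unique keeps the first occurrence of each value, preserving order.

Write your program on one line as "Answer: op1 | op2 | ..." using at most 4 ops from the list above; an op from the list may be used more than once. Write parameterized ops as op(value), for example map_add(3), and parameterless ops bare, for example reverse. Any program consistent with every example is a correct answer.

sort_desc | sort_asc | filter_odd | unique

Check, running the answer program on each example:
  [-9, -14, -44, 10, -26, 38] -> [38, 10, -9, -14, -26, -44] -> [-44, -26, -14, -9, 10, 38] -> [-9] -> [-9]
  [2, 3, 15, 15] -> [15, 15, 3, 2] -> [2, 3, 15, 15] -> [3, 15, 15] -> [3, 15]
  [-28, -9, 39, 4] -> [39, 4, -9, -28] -> [-28, -9, 4, 39] -> [-9, 39] -> [-9, 39]
  [-11, -10, 37, -43, 50, -45] -> [50, 37, -10, -11, -43, -45] -> [-45, -43, -11, -10, 37, 50] -> [-45, -43, -11, 37] -> [-45, -43, -11, 37]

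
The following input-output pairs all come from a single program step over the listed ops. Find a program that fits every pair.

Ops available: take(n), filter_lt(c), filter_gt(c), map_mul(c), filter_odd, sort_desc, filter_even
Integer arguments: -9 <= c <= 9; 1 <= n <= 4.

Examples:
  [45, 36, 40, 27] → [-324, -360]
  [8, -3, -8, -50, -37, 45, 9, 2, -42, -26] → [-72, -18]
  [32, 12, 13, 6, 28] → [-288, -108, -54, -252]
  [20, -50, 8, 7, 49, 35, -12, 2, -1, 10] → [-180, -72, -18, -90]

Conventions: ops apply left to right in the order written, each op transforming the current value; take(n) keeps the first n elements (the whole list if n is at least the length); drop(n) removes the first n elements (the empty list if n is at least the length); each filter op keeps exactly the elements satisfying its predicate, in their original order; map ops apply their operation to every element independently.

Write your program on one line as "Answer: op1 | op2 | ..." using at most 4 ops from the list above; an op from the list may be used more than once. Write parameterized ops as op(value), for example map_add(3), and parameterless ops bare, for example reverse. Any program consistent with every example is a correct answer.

filter_even | map_mul(-9) | filter_lt(-6)

Check, running the answer program on each example:
  [45, 36, 40, 27] -> [36, 40] -> [-324, -360] -> [-324, -360]
  [8, -3, -8, -50, -37, 45, 9, 2, -42, -26] -> [8, -8, -50, 2, -42, -26] -> [-72, 72, 450, -18, 378, 234] -> [-72, -18]
  [32, 12, 13, 6, 28] -> [32, 12, 6, 28] -> [-288, -108, -54, -252] -> [-288, -108, -54, -252]
  [20, -50, 8, 7, 49, 35, -12, 2, -1, 10] -> [20, -50, 8, -12, 2, 10] -> [-180, 450, -72, 108, -18, -90] -> [-180, -72, -18, -90]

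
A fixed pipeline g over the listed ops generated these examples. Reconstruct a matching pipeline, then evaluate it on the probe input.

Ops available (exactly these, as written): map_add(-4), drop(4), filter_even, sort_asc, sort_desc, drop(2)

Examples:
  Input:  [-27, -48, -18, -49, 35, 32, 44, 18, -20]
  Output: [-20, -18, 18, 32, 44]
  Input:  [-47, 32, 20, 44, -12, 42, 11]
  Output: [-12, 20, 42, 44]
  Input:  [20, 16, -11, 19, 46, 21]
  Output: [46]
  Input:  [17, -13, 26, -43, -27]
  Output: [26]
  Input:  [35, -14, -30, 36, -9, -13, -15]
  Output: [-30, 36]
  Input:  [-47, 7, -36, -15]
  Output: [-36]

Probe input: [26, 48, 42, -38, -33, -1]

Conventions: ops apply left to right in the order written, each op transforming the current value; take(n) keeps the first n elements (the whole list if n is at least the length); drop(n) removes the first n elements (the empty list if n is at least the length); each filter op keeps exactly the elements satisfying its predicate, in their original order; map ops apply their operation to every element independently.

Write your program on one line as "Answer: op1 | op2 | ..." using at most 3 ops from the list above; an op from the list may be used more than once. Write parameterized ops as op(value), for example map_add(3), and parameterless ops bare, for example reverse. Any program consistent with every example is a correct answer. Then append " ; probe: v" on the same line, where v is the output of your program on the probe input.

drop(2) | filter_even | sort_asc ; probe: [-38, 42]

Check, running the answer program on each example:
  [-27, -48, -18, -49, 35, 32, 44, 18, -20] -> [-18, -49, 35, 32, 44, 18, -20] -> [-18, 32, 44, 18, -20] -> [-20, -18, 18, 32, 44]
  [-47, 32, 20, 44, -12, 42, 11] -> [20, 44, -12, 42, 11] -> [20, 44, -12, 42] -> [-12, 20, 42, 44]
  [20, 16, -11, 19, 46, 21] -> [-11, 19, 46, 21] -> [46] -> [46]
  [17, -13, 26, -43, -27] -> [26, -43, -27] -> [26] -> [26]
  [35, -14, -30, 36, -9, -13, -15] -> [-30, 36, -9, -13, -15] -> [-30, 36] -> [-30, 36]
  [-47, 7, -36, -15] -> [-36, -15] -> [-36] -> [-36]
  probe: [26, 48, 42, -38, -33, -1] -> [42, -38, -33, -1] -> [42, -38] -> [-38, 42]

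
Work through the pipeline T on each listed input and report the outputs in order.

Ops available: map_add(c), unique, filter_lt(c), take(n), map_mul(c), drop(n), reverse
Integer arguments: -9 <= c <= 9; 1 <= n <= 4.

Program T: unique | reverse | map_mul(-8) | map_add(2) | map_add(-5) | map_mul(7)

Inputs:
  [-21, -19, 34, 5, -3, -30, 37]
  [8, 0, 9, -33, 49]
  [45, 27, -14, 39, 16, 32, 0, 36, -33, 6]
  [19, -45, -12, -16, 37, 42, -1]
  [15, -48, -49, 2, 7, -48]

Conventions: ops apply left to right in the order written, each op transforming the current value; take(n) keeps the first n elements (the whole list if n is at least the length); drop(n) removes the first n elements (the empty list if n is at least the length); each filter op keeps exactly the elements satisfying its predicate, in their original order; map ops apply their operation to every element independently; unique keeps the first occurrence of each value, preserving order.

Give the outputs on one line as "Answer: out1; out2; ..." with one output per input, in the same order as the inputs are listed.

[-2093, 1659, 147, -301, -1925, 1043, 1155]; [-2765, 1827, -525, -21, -469]; [-357, 1827, -2037, -21, -1813, -917, -2205, 763, -1533, -2541]; [35, -2373, -2093, 875, 651, 2499, -1085]; [-413, -133, 2723, 2667, -861]

Execution, op by op:
  [-21, -19, 34, 5, -3, -30, 37] -> [-21, -19, 34, 5, -3, -30, 37] -> [37, -30, -3, 5, 34, -19, -21] -> [-296, 240, 24, -40, -272, 152, 168] -> [-294, 242, 26, -38, -270, 154, 170] -> [-299, 237, 21, -43, -275, 149, 165] -> [-2093, 1659, 147, -301, -1925, 1043, 1155]
  [8, 0, 9, -33, 49] -> [8, 0, 9, -33, 49] -> [49, -33, 9, 0, 8] -> [-392, 264, -72, 0, -64] -> [-390, 266, -70, 2, -62] -> [-395, 261, -75, -3, -67] -> [-2765, 1827, -525, -21, -469]
  [45, 27, -14, 39, 16, 32, 0, 36, -33, 6] -> [45, 27, -14, 39, 16, 32, 0, 36, -33, 6] -> [6, -33, 36, 0, 32, 16, 39, -14, 27, 45] -> [-48, 264, -288, 0, -256, -128, -312, 112, -216, -360] -> [-46, 266, -286, 2, -254, -126, -310, 114, -214, -358] -> [-51, 261, -291, -3, -259, -131, -315, 109, -219, -363] -> [-357, 1827, -2037, -21, -1813, -917, -2205, 763, -1533, -2541]
  [19, -45, -12, -16, 37, 42, -1] -> [19, -45, -12, -16, 37, 42, -1] -> [-1, 42, 37, -16, -12, -45, 19] -> [8, -336, -296, 128, 96, 360, -152] -> [10, -334, -294, 130, 98, 362, -150] -> [5, -339, -299, 125, 93, 357, -155] -> [35, -2373, -2093, 875, 651, 2499, -1085]
  [15, -48, -49, 2, 7, -48] -> [15, -48, -49, 2, 7] -> [7, 2, -49, -48, 15] -> [-56, -16, 392, 384, -120] -> [-54, -14, 394, 386, -118] -> [-59, -19, 389, 381, -123] -> [-413, -133, 2723, 2667, -861]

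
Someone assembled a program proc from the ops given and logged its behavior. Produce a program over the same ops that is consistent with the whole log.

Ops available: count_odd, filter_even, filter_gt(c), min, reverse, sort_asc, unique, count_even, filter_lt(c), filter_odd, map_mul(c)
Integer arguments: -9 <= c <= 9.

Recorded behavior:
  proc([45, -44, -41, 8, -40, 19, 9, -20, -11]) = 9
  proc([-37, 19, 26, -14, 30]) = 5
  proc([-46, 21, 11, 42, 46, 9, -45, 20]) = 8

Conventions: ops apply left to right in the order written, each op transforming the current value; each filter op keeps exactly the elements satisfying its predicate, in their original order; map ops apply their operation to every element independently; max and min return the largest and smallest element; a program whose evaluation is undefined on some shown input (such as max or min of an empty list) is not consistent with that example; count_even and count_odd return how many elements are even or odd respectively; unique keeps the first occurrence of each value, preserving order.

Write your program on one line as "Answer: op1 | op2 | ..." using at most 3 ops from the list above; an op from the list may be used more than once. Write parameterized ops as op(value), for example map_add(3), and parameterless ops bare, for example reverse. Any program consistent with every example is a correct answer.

reverse | map_mul(4) | count_even

Check, running the answer program on each example:
  [45, -44, -41, 8, -40, 19, 9, -20, -11] -> [-11, -20, 9, 19, -40, 8, -41, -44, 45] -> [-44, -80, 36, 76, -160, 32, -164, -176, 180] -> 9
  [-37, 19, 26, -14, 30] -> [30, -14, 26, 19, -37] -> [120, -56, 104, 76, -148] -> 5
  [-46, 21, 11, 42, 46, 9, -45, 20] -> [20, -45, 9, 46, 42, 11, 21, -46] -> [80, -180, 36, 184, 168, 44, 84, -184] -> 8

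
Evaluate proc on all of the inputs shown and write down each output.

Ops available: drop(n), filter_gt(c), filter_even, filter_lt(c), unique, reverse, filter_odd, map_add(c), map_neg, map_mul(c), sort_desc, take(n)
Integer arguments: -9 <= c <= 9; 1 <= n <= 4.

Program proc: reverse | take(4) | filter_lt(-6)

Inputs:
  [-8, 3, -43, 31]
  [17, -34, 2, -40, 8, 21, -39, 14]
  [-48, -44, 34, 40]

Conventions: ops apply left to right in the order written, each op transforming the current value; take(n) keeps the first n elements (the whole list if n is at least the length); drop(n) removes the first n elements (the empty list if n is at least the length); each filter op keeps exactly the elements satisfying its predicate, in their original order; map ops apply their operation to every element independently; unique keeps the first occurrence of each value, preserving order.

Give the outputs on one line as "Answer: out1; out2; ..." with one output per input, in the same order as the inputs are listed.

[-43, -8]; [-39]; [-44, -48]

Execution, op by op:
  [-8, 3, -43, 31] -> [31, -43, 3, -8] -> [31, -43, 3, -8] -> [-43, -8]
  [17, -34, 2, -40, 8, 21, -39, 14] -> [14, -39, 21, 8, -40, 2, -34, 17] -> [14, -39, 21, 8] -> [-39]
  [-48, -44, 34, 40] -> [40, 34, -44, -48] -> [40, 34, -44, -48] -> [-44, -48]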